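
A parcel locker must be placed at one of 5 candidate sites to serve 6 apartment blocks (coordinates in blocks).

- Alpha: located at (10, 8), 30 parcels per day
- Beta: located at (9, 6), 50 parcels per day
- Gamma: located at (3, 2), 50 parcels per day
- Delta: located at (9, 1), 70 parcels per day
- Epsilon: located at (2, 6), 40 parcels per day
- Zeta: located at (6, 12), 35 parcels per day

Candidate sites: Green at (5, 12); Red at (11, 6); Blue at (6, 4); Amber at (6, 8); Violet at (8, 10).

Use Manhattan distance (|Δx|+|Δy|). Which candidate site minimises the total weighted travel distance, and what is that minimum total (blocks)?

Total weighted distance at each candidate:
  Green (5, 12): total = 2815
  Red (11, 6): total = 2025
  Blue (6, 4): total = 1680
  Amber (6, 8): total = 1900
  Violet (8, 10): total = 2260
Minimum is at Blue with total 1680 blocks.

Blue, total 1680 blocks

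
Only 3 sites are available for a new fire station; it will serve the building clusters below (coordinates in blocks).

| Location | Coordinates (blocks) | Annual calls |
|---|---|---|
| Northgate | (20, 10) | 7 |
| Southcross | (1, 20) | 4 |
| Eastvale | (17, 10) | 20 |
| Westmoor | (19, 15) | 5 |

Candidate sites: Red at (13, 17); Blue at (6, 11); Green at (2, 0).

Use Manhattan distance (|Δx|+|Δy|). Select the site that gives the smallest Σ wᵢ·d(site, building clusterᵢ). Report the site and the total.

Total weighted distance at each candidate:
  Red (13, 17): total = 418
  Blue (6, 11): total = 486
  Green (2, 0): total = 940
Minimum is at Red with total 418 blocks.

Red, total 418 blocks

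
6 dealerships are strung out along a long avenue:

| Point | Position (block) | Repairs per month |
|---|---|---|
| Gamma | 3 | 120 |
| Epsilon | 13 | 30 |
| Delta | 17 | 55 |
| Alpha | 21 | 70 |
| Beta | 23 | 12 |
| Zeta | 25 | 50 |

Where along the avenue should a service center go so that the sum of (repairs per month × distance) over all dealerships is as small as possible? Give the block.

For a sum of weighted absolute distances on a line, the optimum is the weighted median (not the mean). Total weight W = 337; half-weight = 168.5.
Sort by position and accumulate weight:
  block 3 (Gamma, w=120) → cum 120
  block 13 (Epsilon, w=30) → cum 150
  block 17 (Delta, w=55) → cum 205  ≥ 168.5 → median here
  block 21 (Alpha, w=70) → cum 275
  block 23 (Beta, w=12) → cum 287
  block 25 (Zeta, w=50) → cum 337
Optimal location: block 17.

x = 17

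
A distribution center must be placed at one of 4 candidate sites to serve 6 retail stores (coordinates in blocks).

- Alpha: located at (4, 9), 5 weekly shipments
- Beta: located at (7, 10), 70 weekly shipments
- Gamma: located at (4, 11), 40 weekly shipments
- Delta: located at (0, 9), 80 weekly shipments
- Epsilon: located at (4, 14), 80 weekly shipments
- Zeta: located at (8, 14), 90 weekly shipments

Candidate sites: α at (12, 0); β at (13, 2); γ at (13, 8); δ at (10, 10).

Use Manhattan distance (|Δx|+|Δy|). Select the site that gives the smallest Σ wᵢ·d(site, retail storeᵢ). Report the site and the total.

δ, total 2745 blocks

Total weighted distance at each candidate:
  α (12, 0): total = 6955
  β (13, 2): total = 6590
  γ (13, 8): total = 4400
  δ (10, 10): total = 2745
Minimum is at δ with total 2745 blocks.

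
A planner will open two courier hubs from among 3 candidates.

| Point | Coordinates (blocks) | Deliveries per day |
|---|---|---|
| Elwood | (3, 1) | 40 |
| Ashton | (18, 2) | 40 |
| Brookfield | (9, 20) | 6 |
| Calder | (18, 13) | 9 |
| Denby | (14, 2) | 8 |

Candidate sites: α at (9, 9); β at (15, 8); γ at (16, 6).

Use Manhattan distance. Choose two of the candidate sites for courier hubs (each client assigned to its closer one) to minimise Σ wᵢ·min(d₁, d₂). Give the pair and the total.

{α, γ}, total 995

Evaluate every pair (each demand assigned to the nearer of the two):
  {α, γ}: total = 995
  {α, β}: total = 1114
  {β, γ}: total = 1188
Best pair: {α, γ} with total 995.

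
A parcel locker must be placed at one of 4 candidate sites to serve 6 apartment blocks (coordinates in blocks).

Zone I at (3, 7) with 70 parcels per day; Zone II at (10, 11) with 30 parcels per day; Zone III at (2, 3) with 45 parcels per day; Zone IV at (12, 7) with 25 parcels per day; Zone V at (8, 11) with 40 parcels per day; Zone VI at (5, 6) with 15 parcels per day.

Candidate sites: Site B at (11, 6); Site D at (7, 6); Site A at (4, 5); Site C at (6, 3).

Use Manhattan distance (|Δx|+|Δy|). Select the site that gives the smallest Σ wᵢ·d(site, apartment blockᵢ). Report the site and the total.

Total weighted distance at each candidate:
  Site B (11, 6): total = 1810
  Site D (7, 6): total = 1370
  Site A (4, 5): total = 1430
  Site C (6, 3): total = 1740
Minimum is at Site D with total 1370 blocks.

Site D, total 1370 blocks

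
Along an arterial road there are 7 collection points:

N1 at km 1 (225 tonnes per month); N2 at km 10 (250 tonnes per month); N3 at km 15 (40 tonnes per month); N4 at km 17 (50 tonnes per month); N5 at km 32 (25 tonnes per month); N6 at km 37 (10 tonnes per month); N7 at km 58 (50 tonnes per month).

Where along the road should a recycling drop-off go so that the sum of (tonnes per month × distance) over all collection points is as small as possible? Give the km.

x = 10

For a sum of weighted absolute distances on a line, the optimum is the weighted median (not the mean). Total weight W = 650; half-weight = 325.
Sort by position and accumulate weight:
  km 1 (N1, w=225) → cum 225
  km 10 (N2, w=250) → cum 475  ≥ 325 → median here
  km 15 (N3, w=40) → cum 515
  km 17 (N4, w=50) → cum 565
  km 32 (N5, w=25) → cum 590
  km 37 (N6, w=10) → cum 600
  km 58 (N7, w=50) → cum 650
Optimal location: km 10.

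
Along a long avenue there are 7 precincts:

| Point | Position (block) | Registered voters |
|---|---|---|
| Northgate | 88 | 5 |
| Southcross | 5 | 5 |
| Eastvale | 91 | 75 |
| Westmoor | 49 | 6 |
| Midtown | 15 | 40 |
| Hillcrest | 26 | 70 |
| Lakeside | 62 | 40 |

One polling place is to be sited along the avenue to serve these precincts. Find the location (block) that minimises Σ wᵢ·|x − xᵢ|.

For a sum of weighted absolute distances on a line, the optimum is the weighted median (not the mean). Total weight W = 241; half-weight = 120.5.
Sort by position and accumulate weight:
  block 5 (Southcross, w=5) → cum 5
  block 15 (Midtown, w=40) → cum 45
  block 26 (Hillcrest, w=70) → cum 115
  block 49 (Westmoor, w=6) → cum 121  ≥ 120.5 → median here
  block 62 (Lakeside, w=40) → cum 161
  block 88 (Northgate, w=5) → cum 166
  block 91 (Eastvale, w=75) → cum 241
Optimal location: block 49.

x = 49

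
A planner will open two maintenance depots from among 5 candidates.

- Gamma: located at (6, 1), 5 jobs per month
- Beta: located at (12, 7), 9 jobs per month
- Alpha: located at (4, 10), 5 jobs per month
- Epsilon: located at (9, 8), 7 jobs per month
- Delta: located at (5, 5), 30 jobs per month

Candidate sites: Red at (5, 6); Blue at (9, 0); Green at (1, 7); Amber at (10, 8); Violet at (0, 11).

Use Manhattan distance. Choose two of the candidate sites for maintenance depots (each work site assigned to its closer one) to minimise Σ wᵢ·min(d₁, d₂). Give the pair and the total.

{Red, Amber}, total 119

Evaluate every pair (each demand assigned to the nearer of the two):
  {Red, Amber}: total = 119
  {Red, Blue}: total = 189
  {Red, Green}: total = 199
  {Red, Violet}: total = 199
  {Green, Amber}: total = 299
  {Blue, Amber}: total = 334
  {Amber, Violet}: total = 354
  {Blue, Green}: total = 376
  {Green, Violet}: total = 422
  {Blue, Violet}: total = 461
Best pair: {Red, Amber} with total 119.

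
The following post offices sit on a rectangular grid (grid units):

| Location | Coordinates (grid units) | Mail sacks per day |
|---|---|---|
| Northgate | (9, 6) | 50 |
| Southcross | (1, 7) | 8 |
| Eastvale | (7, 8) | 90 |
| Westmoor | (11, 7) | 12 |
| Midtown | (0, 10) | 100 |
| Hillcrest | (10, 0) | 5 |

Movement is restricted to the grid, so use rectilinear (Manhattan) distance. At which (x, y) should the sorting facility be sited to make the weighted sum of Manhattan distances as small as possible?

Manhattan distance separates: Σwᵢ(|x−xᵢ|+|y−yᵢ|) = Σwᵢ|x−xᵢ| + Σwᵢ|y−yᵢ|, so x and y are optimised independently as 1-D weighted medians.
Total weight W = 265; half = 132.5.
x-coordinate, sorted with cumulative weight:
  x=0 (Midtown, w=100) cum 100
  x=1 (Southcross, w=8) cum 108
  x=7 (Eastvale, w=90) cum 198  ← median
  x=9 (Northgate, w=50) cum 248
  x=10 (Hillcrest, w=5) cum 253
  x=11 (Westmoor, w=12) cum 265
⇒ x* = 7
y-coordinate, sorted with cumulative weight:
  y=0 (Hillcrest, w=5) cum 5
  y=6 (Northgate, w=50) cum 55
  y=7 (Southcross, w=8) cum 63
  y=7 (Westmoor, w=12) cum 75
  y=8 (Eastvale, w=90) cum 165  ← median
  y=10 (Midtown, w=100) cum 265
⇒ y* = 8

(7, 8)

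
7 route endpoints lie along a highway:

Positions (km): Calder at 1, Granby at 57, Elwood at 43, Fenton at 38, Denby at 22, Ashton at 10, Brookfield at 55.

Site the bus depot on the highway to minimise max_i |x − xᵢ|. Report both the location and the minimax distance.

location 29, max distance 28

The 1-center on a line is the midpoint of the two extreme points: leftmost at 1, rightmost at 57.
Optimal location = (1 + 57)/2 = 29; maximum distance = (57 − 1)/2 = 28.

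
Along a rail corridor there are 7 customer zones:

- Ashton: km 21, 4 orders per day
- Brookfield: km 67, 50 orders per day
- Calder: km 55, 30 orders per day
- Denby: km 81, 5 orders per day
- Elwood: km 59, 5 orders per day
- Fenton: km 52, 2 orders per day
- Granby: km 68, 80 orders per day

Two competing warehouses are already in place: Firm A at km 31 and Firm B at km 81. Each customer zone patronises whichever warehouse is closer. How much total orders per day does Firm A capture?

36

The indifferent point is the midpoint (31+81)/2 = 56; customer zones left of it (closer to Firm A at 31) go to Firm A, those right go to Firm B.
  Ashton at 21 (w=4) → Firm A
  Fenton at 52 (w=2) → Firm A
  Calder at 55 (w=30) → Firm A
  Elwood at 59 (w=5) → Firm B
  Brookfield at 67 (w=50) → Firm B
  Granby at 68 (w=80) → Firm B
  Denby at 81 (w=5) → Firm B
Firm A captures 36; Firm B captures 140.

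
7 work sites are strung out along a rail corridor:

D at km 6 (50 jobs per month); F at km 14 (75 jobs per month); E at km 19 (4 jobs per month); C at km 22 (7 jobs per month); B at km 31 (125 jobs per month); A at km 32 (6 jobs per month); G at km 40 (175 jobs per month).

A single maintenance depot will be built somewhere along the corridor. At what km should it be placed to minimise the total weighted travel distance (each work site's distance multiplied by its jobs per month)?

For a sum of weighted absolute distances on a line, the optimum is the weighted median (not the mean). Total weight W = 442; half-weight = 221.
Sort by position and accumulate weight:
  km 6 (D, w=50) → cum 50
  km 14 (F, w=75) → cum 125
  km 19 (E, w=4) → cum 129
  km 22 (C, w=7) → cum 136
  km 31 (B, w=125) → cum 261  ≥ 221 → median here
  km 32 (A, w=6) → cum 267
  km 40 (G, w=175) → cum 442
Optimal location: km 31.

x = 31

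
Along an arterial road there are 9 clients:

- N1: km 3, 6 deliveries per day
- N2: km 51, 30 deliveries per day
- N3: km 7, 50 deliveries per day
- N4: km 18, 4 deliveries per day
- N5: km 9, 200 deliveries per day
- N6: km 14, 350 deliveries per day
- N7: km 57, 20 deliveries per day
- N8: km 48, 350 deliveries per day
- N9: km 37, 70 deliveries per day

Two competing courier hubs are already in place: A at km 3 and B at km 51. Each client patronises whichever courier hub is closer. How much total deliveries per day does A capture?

The indifferent point is the midpoint (3+51)/2 = 27; clients left of it (closer to A at 3) go to A, those right go to B.
  N1 at 3 (w=6) → A
  N3 at 7 (w=50) → A
  N5 at 9 (w=200) → A
  N6 at 14 (w=350) → A
  N4 at 18 (w=4) → A
  N9 at 37 (w=70) → B
  N8 at 48 (w=350) → B
  N2 at 51 (w=30) → B
  N7 at 57 (w=20) → B
A captures 610; B captures 470.

610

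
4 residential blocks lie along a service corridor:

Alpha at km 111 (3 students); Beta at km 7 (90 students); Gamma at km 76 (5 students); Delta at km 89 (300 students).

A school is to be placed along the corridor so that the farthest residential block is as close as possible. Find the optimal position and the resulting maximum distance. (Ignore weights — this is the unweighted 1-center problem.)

location 59, max distance 52

The 1-center on a line is the midpoint of the two extreme points: leftmost at 7, rightmost at 111.
Optimal location = (7 + 111)/2 = 59; maximum distance = (111 − 7)/2 = 52.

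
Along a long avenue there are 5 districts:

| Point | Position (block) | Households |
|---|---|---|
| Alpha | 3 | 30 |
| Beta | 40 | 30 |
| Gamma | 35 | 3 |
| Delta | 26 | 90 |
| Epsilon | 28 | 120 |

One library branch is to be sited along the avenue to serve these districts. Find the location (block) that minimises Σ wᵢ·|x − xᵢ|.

x = 28

For a sum of weighted absolute distances on a line, the optimum is the weighted median (not the mean). Total weight W = 273; half-weight = 136.5.
Sort by position and accumulate weight:
  block 3 (Alpha, w=30) → cum 30
  block 26 (Delta, w=90) → cum 120
  block 28 (Epsilon, w=120) → cum 240  ≥ 136.5 → median here
  block 35 (Gamma, w=3) → cum 243
  block 40 (Beta, w=30) → cum 273
Optimal location: block 28.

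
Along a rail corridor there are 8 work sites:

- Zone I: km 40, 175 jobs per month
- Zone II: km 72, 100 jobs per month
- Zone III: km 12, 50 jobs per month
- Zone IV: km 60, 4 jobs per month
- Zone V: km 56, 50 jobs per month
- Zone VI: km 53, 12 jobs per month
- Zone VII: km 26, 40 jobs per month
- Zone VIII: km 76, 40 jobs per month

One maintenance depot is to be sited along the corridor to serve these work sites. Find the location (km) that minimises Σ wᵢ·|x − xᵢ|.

For a sum of weighted absolute distances on a line, the optimum is the weighted median (not the mean). Total weight W = 471; half-weight = 235.5.
Sort by position and accumulate weight:
  km 12 (Zone III, w=50) → cum 50
  km 26 (Zone VII, w=40) → cum 90
  km 40 (Zone I, w=175) → cum 265  ≥ 235.5 → median here
  km 53 (Zone VI, w=12) → cum 277
  km 56 (Zone V, w=50) → cum 327
  km 60 (Zone IV, w=4) → cum 331
  km 72 (Zone II, w=100) → cum 431
  km 76 (Zone VIII, w=40) → cum 471
Optimal location: km 40.

x = 40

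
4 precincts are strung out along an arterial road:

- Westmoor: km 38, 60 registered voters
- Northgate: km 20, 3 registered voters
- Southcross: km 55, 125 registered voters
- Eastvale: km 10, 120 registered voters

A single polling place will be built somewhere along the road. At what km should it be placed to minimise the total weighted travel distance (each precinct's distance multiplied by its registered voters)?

x = 38

For a sum of weighted absolute distances on a line, the optimum is the weighted median (not the mean). Total weight W = 308; half-weight = 154.
Sort by position and accumulate weight:
  km 10 (Eastvale, w=120) → cum 120
  km 20 (Northgate, w=3) → cum 123
  km 38 (Westmoor, w=60) → cum 183  ≥ 154 → median here
  km 55 (Southcross, w=125) → cum 308
Optimal location: km 38.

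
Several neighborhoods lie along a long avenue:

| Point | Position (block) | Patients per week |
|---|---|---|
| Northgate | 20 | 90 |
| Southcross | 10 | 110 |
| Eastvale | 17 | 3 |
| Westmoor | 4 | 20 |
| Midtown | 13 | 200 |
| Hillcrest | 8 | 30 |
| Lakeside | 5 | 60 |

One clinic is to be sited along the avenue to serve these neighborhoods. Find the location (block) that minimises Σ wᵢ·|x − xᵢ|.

x = 13

For a sum of weighted absolute distances on a line, the optimum is the weighted median (not the mean). Total weight W = 513; half-weight = 256.5.
Sort by position and accumulate weight:
  block 4 (Westmoor, w=20) → cum 20
  block 5 (Lakeside, w=60) → cum 80
  block 8 (Hillcrest, w=30) → cum 110
  block 10 (Southcross, w=110) → cum 220
  block 13 (Midtown, w=200) → cum 420  ≥ 256.5 → median here
  block 17 (Eastvale, w=3) → cum 423
  block 20 (Northgate, w=90) → cum 513
Optimal location: block 13.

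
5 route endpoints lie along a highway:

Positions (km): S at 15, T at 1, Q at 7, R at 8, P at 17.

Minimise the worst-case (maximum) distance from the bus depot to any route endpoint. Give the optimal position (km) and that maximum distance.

The 1-center on a line is the midpoint of the two extreme points: leftmost at 1, rightmost at 17.
Optimal location = (1 + 17)/2 = 9; maximum distance = (17 − 1)/2 = 8.

location 9, max distance 8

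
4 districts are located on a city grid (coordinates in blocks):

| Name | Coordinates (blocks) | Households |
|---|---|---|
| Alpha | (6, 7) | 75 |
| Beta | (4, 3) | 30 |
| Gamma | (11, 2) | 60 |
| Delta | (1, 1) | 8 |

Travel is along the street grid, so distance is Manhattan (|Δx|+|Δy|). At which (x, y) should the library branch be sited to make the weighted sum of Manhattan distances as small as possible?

Manhattan distance separates: Σwᵢ(|x−xᵢ|+|y−yᵢ|) = Σwᵢ|x−xᵢ| + Σwᵢ|y−yᵢ|, so x and y are optimised independently as 1-D weighted medians.
Total weight W = 173; half = 86.5.
x-coordinate, sorted with cumulative weight:
  x=1 (Delta, w=8) cum 8
  x=4 (Beta, w=30) cum 38
  x=6 (Alpha, w=75) cum 113  ← median
  x=11 (Gamma, w=60) cum 173
⇒ x* = 6
y-coordinate, sorted with cumulative weight:
  y=1 (Delta, w=8) cum 8
  y=2 (Gamma, w=60) cum 68
  y=3 (Beta, w=30) cum 98  ← median
  y=7 (Alpha, w=75) cum 173
⇒ y* = 3

(6, 3)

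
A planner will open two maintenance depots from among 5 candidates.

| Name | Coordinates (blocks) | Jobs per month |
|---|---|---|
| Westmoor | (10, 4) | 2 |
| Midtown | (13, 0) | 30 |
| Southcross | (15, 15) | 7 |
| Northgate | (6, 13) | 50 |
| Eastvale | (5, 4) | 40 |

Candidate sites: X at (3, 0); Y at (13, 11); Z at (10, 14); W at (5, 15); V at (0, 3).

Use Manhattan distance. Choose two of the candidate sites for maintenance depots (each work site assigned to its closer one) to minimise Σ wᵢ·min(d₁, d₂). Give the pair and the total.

{X, W}, total 782

Evaluate every pair (each demand assigned to the nearer of the two):
  {X, W}: total = 782
  {X, Z}: total = 852
  {W, V}: total = 962
  {Y, W}: total = 982
  {Z, V}: total = 1032
  {X, Y}: total = 1052
  {Y, V}: total = 1082
  {Z, W}: total = 1162
  {Y, Z}: total = 1242
  {X, V}: total = 1551
Best pair: {X, W} with total 782.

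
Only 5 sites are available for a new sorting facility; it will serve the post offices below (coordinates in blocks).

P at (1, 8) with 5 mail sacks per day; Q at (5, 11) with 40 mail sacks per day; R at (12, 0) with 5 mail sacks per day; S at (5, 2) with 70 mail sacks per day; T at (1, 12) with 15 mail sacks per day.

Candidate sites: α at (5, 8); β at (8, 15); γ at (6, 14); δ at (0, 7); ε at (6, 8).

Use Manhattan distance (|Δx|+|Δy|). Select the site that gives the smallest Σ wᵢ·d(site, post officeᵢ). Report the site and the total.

Total weighted distance at each candidate:
  α (5, 8): total = 755
  β (8, 15): total = 1715
  γ (6, 14): total = 1330
  δ (0, 7): total = 1255
  ε (6, 8): total = 880
Minimum is at α with total 755 blocks.

α, total 755 blocks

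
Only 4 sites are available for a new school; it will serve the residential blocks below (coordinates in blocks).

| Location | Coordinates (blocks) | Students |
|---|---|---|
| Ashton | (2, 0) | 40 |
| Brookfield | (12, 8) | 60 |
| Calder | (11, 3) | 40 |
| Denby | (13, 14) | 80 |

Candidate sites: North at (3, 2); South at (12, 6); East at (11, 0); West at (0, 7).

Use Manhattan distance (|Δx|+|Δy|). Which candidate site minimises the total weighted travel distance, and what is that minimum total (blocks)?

South, total 1640 blocks

Total weighted distance at each candidate:
  North (3, 2): total = 3140
  South (12, 6): total = 1640
  East (11, 0): total = 2300
  West (0, 7): total = 3340
Minimum is at South with total 1640 blocks.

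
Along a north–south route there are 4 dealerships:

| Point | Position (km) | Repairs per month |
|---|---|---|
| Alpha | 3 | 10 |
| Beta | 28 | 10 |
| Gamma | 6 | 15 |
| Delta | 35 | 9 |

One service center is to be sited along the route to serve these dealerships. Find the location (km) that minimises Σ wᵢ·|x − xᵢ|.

x = 6

For a sum of weighted absolute distances on a line, the optimum is the weighted median (not the mean). Total weight W = 44; half-weight = 22.
Sort by position and accumulate weight:
  km 3 (Alpha, w=10) → cum 10
  km 6 (Gamma, w=15) → cum 25  ≥ 22 → median here
  km 28 (Beta, w=10) → cum 35
  km 35 (Delta, w=9) → cum 44
Optimal location: km 6.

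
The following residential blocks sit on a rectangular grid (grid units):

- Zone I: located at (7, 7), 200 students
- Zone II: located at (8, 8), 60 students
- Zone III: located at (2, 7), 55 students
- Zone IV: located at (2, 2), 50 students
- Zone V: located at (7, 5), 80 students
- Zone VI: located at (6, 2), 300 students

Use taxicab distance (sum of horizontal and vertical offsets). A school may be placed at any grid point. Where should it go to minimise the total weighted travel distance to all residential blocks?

Manhattan distance separates: Σwᵢ(|x−xᵢ|+|y−yᵢ|) = Σwᵢ|x−xᵢ| + Σwᵢ|y−yᵢ|, so x and y are optimised independently as 1-D weighted medians.
Total weight W = 745; half = 372.5.
x-coordinate, sorted with cumulative weight:
  x=2 (Zone III, w=55) cum 55
  x=2 (Zone IV, w=50) cum 105
  x=6 (Zone VI, w=300) cum 405  ← median
  x=7 (Zone I, w=200) cum 605
  x=7 (Zone V, w=80) cum 685
  x=8 (Zone II, w=60) cum 745
⇒ x* = 6
y-coordinate, sorted with cumulative weight:
  y=2 (Zone IV, w=50) cum 50
  y=2 (Zone VI, w=300) cum 350
  y=5 (Zone V, w=80) cum 430  ← median
  y=7 (Zone I, w=200) cum 630
  y=7 (Zone III, w=55) cum 685
  y=8 (Zone II, w=60) cum 745
⇒ y* = 5

(6, 5)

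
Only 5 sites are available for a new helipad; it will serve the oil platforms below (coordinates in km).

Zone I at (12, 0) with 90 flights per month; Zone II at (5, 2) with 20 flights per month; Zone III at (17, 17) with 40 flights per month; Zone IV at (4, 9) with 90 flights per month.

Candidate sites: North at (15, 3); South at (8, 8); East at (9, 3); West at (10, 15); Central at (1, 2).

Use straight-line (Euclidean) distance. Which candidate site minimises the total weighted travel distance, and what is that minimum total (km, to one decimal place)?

East, total 1812.2 km

Total weighted distance at each candidate:
  North (15, 3): total = 2276.2
  South (8, 8): total = 1819.3
  East (9, 3): total = 1812.2
  West (10, 15): total = 2695.4
  Central (1, 2): total = 2648.9
Minimum is at East with total 1812.2 km.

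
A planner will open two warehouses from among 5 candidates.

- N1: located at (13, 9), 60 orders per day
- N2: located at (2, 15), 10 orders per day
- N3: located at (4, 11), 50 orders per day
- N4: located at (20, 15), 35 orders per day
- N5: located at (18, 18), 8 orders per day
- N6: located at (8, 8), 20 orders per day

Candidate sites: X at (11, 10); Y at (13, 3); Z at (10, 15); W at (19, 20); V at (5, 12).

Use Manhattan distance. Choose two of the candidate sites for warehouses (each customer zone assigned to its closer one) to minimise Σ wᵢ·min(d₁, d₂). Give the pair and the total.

Evaluate every pair (each demand assigned to the nearer of the two):
  {X, V}: total = 1050
  {X, W}: total = 1054
  {W, V}: total = 1194
  {X, Z}: total = 1198
  {Z, V}: total = 1278
  {X, Y}: total = 1430
  {Y, V}: total = 1442
  {Z, W}: total = 1534
  {Y, Z}: total = 1558
  {Y, W}: total = 1864
Best pair: {X, V} with total 1050.

{X, V}, total 1050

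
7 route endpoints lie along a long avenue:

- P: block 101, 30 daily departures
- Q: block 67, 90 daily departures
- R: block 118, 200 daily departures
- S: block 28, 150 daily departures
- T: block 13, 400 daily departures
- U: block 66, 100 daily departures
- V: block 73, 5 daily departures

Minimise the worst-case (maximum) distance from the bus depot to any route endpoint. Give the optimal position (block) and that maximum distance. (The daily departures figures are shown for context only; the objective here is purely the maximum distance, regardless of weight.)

location 65.5, max distance 52.5

The 1-center on a line is the midpoint of the two extreme points: leftmost at 13, rightmost at 118.
Optimal location = (13 + 118)/2 = 65.5; maximum distance = (118 − 13)/2 = 52.5.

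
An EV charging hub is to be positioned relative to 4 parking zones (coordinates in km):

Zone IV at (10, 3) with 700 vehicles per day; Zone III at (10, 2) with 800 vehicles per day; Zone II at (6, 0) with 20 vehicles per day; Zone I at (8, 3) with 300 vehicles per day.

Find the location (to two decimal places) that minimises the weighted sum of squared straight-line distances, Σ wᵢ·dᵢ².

(9.63, 2.53)

The minimiser of Σwᵢ‖p−pᵢ‖² is the weighted centroid p* = (Σwᵢpᵢ)/(Σwᵢ).
Σwᵢ = 1820.
Σwᵢxᵢ = 700·10 + 800·10 + 20·6 + 300·8 = 17520.
Σwᵢyᵢ = 700·3 + 800·2 + 20·0 + 300·3 = 4600.
x* = 17520/1820 = 9.63, y* = 4600/1820 = 2.53.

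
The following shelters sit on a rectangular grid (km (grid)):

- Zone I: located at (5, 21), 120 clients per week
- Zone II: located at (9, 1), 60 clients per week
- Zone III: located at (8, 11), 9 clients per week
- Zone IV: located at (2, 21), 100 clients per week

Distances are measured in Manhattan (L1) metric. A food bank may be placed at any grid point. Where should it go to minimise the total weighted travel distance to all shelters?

(5, 21)

Manhattan distance separates: Σwᵢ(|x−xᵢ|+|y−yᵢ|) = Σwᵢ|x−xᵢ| + Σwᵢ|y−yᵢ|, so x and y are optimised independently as 1-D weighted medians.
Total weight W = 289; half = 144.5.
x-coordinate, sorted with cumulative weight:
  x=2 (Zone IV, w=100) cum 100
  x=5 (Zone I, w=120) cum 220  ← median
  x=8 (Zone III, w=9) cum 229
  x=9 (Zone II, w=60) cum 289
⇒ x* = 5
y-coordinate, sorted with cumulative weight:
  y=1 (Zone II, w=60) cum 60
  y=11 (Zone III, w=9) cum 69
  y=21 (Zone I, w=120) cum 189  ← median
  y=21 (Zone IV, w=100) cum 289
⇒ y* = 21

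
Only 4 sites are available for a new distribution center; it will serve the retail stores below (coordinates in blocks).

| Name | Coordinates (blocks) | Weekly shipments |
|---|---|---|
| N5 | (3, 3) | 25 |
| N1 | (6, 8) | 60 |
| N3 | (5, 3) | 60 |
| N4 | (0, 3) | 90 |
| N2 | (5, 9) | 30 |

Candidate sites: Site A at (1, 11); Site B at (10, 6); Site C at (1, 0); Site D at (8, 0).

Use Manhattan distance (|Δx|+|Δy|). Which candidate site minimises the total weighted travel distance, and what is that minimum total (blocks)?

Total weighted distance at each candidate:
  Site A (1, 11): total = 2440
  Site B (10, 6): total = 2500
  Site C (1, 0): total = 2075
  Site D (8, 0): total = 2510
Minimum is at Site C with total 2075 blocks.

Site C, total 2075 blocks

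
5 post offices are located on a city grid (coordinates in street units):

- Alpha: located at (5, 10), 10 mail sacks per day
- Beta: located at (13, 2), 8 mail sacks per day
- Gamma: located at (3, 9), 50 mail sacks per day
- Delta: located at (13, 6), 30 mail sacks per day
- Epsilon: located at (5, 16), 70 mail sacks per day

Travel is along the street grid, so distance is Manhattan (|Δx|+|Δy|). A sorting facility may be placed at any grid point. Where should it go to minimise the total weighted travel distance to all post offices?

(5, 9)

Manhattan distance separates: Σwᵢ(|x−xᵢ|+|y−yᵢ|) = Σwᵢ|x−xᵢ| + Σwᵢ|y−yᵢ|, so x and y are optimised independently as 1-D weighted medians.
Total weight W = 168; half = 84.
x-coordinate, sorted with cumulative weight:
  x=3 (Gamma, w=50) cum 50
  x=5 (Alpha, w=10) cum 60
  x=5 (Epsilon, w=70) cum 130  ← median
  x=13 (Beta, w=8) cum 138
  x=13 (Delta, w=30) cum 168
⇒ x* = 5
y-coordinate, sorted with cumulative weight:
  y=2 (Beta, w=8) cum 8
  y=6 (Delta, w=30) cum 38
  y=9 (Gamma, w=50) cum 88  ← median
  y=10 (Alpha, w=10) cum 98
  y=16 (Epsilon, w=70) cum 168
⇒ y* = 9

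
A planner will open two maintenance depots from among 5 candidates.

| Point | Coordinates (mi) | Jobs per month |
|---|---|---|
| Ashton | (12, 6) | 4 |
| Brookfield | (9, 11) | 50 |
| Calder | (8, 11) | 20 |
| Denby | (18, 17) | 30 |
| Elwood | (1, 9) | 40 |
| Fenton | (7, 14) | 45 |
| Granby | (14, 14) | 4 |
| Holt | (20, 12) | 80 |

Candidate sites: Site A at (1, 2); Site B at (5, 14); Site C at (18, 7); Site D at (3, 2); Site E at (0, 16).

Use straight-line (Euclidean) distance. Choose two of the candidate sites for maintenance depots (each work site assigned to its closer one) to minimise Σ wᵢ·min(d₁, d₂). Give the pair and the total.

{Site B, Site C}, total 1468.4

Evaluate every pair (each demand assigned to the nearer of the two):
  {Site B, Site C}: total = 1468.4
  {Site C, Site E}: total = 2079.0
  {Site C, Site D}: total = 2346.2
  {Site A, Site C}: total = 2362.0
  {Site B, Site D}: total = 2367.2
  {Site A, Site B}: total = 2370.4
  {Site B, Site E}: total = 2370.4
  {Site D, Site E}: total = 3528.6
  {Site A, Site E}: total = 3587.0
  {Site A, Site D}: total = 3914.7
Best pair: {Site B, Site C} with total 1468.4.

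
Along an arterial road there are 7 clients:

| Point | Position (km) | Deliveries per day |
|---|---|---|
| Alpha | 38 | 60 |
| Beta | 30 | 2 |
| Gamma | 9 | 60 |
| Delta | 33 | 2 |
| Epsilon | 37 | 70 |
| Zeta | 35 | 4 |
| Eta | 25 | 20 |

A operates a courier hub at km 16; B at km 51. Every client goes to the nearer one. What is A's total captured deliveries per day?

The indifferent point is the midpoint (16+51)/2 = 33.5; clients left of it (closer to A at 16) go to A, those right go to B.
  Gamma at 9 (w=60) → A
  Eta at 25 (w=20) → A
  Beta at 30 (w=2) → A
  Delta at 33 (w=2) → A
  Zeta at 35 (w=4) → B
  Epsilon at 37 (w=70) → B
  Alpha at 38 (w=60) → B
A captures 84; B captures 134.

84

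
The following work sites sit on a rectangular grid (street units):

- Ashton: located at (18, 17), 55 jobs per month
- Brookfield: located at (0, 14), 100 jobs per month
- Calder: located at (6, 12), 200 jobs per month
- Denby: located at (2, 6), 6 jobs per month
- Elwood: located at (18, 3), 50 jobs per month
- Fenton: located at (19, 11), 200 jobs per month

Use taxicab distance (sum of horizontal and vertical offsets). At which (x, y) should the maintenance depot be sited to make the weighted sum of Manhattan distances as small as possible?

(6, 12)

Manhattan distance separates: Σwᵢ(|x−xᵢ|+|y−yᵢ|) = Σwᵢ|x−xᵢ| + Σwᵢ|y−yᵢ|, so x and y are optimised independently as 1-D weighted medians.
Total weight W = 611; half = 305.5.
x-coordinate, sorted with cumulative weight:
  x=0 (Brookfield, w=100) cum 100
  x=2 (Denby, w=6) cum 106
  x=6 (Calder, w=200) cum 306  ← median
  x=18 (Ashton, w=55) cum 361
  x=18 (Elwood, w=50) cum 411
  x=19 (Fenton, w=200) cum 611
⇒ x* = 6
y-coordinate, sorted with cumulative weight:
  y=3 (Elwood, w=50) cum 50
  y=6 (Denby, w=6) cum 56
  y=11 (Fenton, w=200) cum 256
  y=12 (Calder, w=200) cum 456  ← median
  y=14 (Brookfield, w=100) cum 556
  y=17 (Ashton, w=55) cum 611
⇒ y* = 12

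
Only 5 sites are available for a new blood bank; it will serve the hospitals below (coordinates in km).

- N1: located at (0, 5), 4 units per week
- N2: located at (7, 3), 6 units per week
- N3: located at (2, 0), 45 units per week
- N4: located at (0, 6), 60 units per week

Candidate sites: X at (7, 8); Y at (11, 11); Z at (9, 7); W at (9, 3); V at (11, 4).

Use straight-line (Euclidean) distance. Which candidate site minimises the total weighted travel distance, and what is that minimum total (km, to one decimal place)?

X, total 921.8 km

Total weighted distance at each candidate:
  X (7, 8): total = 921.8
  Y (11, 11): total = 1468.3
  Z (9, 7): total = 1052.5
  W (9, 3): total = 960.8
  V (11, 4): total = 1182.9
Minimum is at X with total 921.8 km.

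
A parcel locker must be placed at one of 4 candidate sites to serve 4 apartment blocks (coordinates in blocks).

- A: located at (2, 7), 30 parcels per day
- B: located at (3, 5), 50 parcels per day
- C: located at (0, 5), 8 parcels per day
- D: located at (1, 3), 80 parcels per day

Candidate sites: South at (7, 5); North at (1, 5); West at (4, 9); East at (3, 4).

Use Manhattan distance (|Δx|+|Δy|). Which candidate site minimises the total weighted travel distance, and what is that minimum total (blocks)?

North, total 358 blocks

Total weighted distance at each candidate:
  South (7, 5): total = 1106
  North (1, 5): total = 358
  West (4, 9): total = 1154
  East (3, 4): total = 442
Minimum is at North with total 358 blocks.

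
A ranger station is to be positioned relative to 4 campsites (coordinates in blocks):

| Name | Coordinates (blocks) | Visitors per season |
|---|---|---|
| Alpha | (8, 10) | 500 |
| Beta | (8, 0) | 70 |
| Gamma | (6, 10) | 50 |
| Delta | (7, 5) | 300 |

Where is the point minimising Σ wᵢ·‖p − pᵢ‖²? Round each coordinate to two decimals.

The minimiser of Σwᵢ‖p−pᵢ‖² is the weighted centroid p* = (Σwᵢpᵢ)/(Σwᵢ).
Σwᵢ = 920.
Σwᵢxᵢ = 500·8 + 70·8 + 50·6 + 300·7 = 6960.
Σwᵢyᵢ = 500·10 + 70·0 + 50·10 + 300·5 = 7000.
x* = 6960/920 = 7.57, y* = 7000/920 = 7.61.

(7.57, 7.61)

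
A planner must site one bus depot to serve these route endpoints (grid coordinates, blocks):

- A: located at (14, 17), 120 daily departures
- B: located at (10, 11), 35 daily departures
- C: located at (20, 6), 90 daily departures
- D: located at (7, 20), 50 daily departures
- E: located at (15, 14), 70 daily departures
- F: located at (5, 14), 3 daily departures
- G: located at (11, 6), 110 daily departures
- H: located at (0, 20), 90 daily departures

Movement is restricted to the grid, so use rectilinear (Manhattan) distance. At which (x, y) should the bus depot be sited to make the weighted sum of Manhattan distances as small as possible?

(11, 14)

Manhattan distance separates: Σwᵢ(|x−xᵢ|+|y−yᵢ|) = Σwᵢ|x−xᵢ| + Σwᵢ|y−yᵢ|, so x and y are optimised independently as 1-D weighted medians.
Total weight W = 568; half = 284.
x-coordinate, sorted with cumulative weight:
  x=0 (H, w=90) cum 90
  x=5 (F, w=3) cum 93
  x=7 (D, w=50) cum 143
  x=10 (B, w=35) cum 178
  x=11 (G, w=110) cum 288  ← median
  x=14 (A, w=120) cum 408
  x=15 (E, w=70) cum 478
  x=20 (C, w=90) cum 568
⇒ x* = 11
y-coordinate, sorted with cumulative weight:
  y=6 (C, w=90) cum 90
  y=6 (G, w=110) cum 200
  y=11 (B, w=35) cum 235
  y=14 (E, w=70) cum 305  ← median
  y=14 (F, w=3) cum 308
  y=17 (A, w=120) cum 428
  y=20 (D, w=50) cum 478
  y=20 (H, w=90) cum 568
⇒ y* = 14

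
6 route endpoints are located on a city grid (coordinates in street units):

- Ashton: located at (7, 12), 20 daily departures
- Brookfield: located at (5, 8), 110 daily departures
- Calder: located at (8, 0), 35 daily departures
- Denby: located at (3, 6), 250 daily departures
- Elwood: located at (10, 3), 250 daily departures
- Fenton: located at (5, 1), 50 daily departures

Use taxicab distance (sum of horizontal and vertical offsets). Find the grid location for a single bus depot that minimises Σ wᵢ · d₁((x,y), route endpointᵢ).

(5, 6)

Manhattan distance separates: Σwᵢ(|x−xᵢ|+|y−yᵢ|) = Σwᵢ|x−xᵢ| + Σwᵢ|y−yᵢ|, so x and y are optimised independently as 1-D weighted medians.
Total weight W = 715; half = 357.5.
x-coordinate, sorted with cumulative weight:
  x=3 (Denby, w=250) cum 250
  x=5 (Brookfield, w=110) cum 360  ← median
  x=5 (Fenton, w=50) cum 410
  x=7 (Ashton, w=20) cum 430
  x=8 (Calder, w=35) cum 465
  x=10 (Elwood, w=250) cum 715
⇒ x* = 5
y-coordinate, sorted with cumulative weight:
  y=0 (Calder, w=35) cum 35
  y=1 (Fenton, w=50) cum 85
  y=3 (Elwood, w=250) cum 335
  y=6 (Denby, w=250) cum 585  ← median
  y=8 (Brookfield, w=110) cum 695
  y=12 (Ashton, w=20) cum 715
⇒ y* = 6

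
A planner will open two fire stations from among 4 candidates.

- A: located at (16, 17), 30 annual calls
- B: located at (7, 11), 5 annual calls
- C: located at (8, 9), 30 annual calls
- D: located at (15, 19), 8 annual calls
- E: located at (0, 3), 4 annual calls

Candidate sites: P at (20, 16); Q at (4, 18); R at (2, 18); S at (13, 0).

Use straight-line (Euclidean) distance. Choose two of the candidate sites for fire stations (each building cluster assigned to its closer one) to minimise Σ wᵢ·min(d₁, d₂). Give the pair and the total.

Evaluate every pair (each demand assigned to the nearer of the two):
  {P, Q}: total = 566.0
  {P, S}: total = 595.2
  {P, R}: total = 598.4
  {Q, S}: total = 836.5
  {Q, R}: total = 843.7
  {R, S}: total = 930.6
Best pair: {P, Q} with total 566.0.

{P, Q}, total 566.0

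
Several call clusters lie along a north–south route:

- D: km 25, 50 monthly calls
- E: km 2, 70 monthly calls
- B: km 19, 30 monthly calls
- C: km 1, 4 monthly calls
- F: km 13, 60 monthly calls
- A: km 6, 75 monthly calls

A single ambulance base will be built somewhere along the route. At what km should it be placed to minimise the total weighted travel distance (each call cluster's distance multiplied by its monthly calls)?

x = 6

For a sum of weighted absolute distances on a line, the optimum is the weighted median (not the mean). Total weight W = 289; half-weight = 144.5.
Sort by position and accumulate weight:
  km 1 (C, w=4) → cum 4
  km 2 (E, w=70) → cum 74
  km 6 (A, w=75) → cum 149  ≥ 144.5 → median here
  km 13 (F, w=60) → cum 209
  km 19 (B, w=30) → cum 239
  km 25 (D, w=50) → cum 289
Optimal location: km 6.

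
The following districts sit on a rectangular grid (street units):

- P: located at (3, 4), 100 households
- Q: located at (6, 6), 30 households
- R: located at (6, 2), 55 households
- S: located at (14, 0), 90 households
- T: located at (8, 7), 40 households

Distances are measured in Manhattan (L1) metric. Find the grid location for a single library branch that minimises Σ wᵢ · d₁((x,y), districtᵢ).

(6, 4)

Manhattan distance separates: Σwᵢ(|x−xᵢ|+|y−yᵢ|) = Σwᵢ|x−xᵢ| + Σwᵢ|y−yᵢ|, so x and y are optimised independently as 1-D weighted medians.
Total weight W = 315; half = 157.5.
x-coordinate, sorted with cumulative weight:
  x=3 (P, w=100) cum 100
  x=6 (Q, w=30) cum 130
  x=6 (R, w=55) cum 185  ← median
  x=8 (T, w=40) cum 225
  x=14 (S, w=90) cum 315
⇒ x* = 6
y-coordinate, sorted with cumulative weight:
  y=0 (S, w=90) cum 90
  y=2 (R, w=55) cum 145
  y=4 (P, w=100) cum 245  ← median
  y=6 (Q, w=30) cum 275
  y=7 (T, w=40) cum 315
⇒ y* = 4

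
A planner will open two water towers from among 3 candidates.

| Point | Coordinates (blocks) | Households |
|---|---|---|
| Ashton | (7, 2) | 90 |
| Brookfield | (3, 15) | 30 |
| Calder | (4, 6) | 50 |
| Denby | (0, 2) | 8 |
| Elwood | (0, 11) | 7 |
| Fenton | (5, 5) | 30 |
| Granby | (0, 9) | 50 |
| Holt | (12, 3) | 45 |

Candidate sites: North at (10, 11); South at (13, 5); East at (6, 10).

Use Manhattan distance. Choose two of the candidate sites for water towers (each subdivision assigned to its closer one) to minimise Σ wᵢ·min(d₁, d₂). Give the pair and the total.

{South, East}, total 2176

Evaluate every pair (each demand assigned to the nearer of the two):
  {South, East}: total = 2176
  {North, East}: total = 2491
  {North, South}: total = 2813
Best pair: {South, East} with total 2176.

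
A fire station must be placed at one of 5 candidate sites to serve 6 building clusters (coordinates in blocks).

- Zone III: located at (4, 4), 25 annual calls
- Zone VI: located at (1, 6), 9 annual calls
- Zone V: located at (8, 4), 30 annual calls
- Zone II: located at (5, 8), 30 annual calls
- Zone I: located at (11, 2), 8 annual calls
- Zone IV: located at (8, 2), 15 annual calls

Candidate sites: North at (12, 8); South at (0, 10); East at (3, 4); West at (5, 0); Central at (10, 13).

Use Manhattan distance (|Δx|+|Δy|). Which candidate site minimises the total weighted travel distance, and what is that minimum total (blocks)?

Total weighted distance at each candidate:
  North (12, 8): total = 1073
  South (0, 10): total = 1317
  East (3, 4): total = 576
  West (5, 0): total = 804
  Central (10, 13): total = 1440
Minimum is at East with total 576 blocks.

East, total 576 blocks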